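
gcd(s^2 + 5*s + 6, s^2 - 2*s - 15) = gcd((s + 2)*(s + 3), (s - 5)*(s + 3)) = s + 3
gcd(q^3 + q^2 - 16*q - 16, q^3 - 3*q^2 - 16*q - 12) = q + 1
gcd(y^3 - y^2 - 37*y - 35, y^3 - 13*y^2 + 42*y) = y - 7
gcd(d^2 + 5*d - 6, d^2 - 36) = d + 6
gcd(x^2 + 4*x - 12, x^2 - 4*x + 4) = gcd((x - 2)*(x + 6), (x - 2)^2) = x - 2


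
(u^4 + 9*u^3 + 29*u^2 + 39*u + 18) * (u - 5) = u^5 + 4*u^4 - 16*u^3 - 106*u^2 - 177*u - 90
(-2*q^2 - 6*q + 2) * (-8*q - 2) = 16*q^3 + 52*q^2 - 4*q - 4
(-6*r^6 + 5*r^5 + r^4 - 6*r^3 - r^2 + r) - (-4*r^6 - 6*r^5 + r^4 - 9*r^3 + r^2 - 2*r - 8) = -2*r^6 + 11*r^5 + 3*r^3 - 2*r^2 + 3*r + 8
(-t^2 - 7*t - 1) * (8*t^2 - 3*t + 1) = -8*t^4 - 53*t^3 + 12*t^2 - 4*t - 1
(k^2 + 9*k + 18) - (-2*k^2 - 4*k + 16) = 3*k^2 + 13*k + 2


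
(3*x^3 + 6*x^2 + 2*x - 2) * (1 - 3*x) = -9*x^4 - 15*x^3 + 8*x - 2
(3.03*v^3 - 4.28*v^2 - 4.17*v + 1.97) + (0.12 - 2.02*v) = 3.03*v^3 - 4.28*v^2 - 6.19*v + 2.09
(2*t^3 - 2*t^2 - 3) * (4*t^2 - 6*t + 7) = 8*t^5 - 20*t^4 + 26*t^3 - 26*t^2 + 18*t - 21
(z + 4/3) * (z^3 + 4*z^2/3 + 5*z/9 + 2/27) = z^4 + 8*z^3/3 + 7*z^2/3 + 22*z/27 + 8/81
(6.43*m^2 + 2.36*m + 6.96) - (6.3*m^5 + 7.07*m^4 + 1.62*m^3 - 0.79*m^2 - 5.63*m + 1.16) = -6.3*m^5 - 7.07*m^4 - 1.62*m^3 + 7.22*m^2 + 7.99*m + 5.8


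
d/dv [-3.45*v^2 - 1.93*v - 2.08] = -6.9*v - 1.93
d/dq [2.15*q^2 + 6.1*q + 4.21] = 4.3*q + 6.1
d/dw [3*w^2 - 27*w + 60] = 6*w - 27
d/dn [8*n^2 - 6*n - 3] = 16*n - 6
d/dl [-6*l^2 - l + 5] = -12*l - 1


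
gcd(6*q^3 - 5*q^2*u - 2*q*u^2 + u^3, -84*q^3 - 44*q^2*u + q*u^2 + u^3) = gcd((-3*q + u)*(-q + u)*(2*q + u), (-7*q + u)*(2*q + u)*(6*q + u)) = 2*q + u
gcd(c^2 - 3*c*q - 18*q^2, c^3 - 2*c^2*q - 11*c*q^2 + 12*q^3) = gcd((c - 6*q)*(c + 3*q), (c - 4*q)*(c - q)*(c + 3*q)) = c + 3*q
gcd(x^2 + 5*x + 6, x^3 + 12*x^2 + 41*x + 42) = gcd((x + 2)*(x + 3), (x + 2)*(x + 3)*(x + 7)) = x^2 + 5*x + 6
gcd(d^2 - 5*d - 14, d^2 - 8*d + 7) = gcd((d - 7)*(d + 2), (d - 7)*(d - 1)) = d - 7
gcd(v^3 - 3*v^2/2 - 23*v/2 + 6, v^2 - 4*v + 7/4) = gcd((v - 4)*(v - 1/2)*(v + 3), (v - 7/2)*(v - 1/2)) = v - 1/2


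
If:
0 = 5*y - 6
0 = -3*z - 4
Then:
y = 6/5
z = -4/3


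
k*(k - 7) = k^2 - 7*k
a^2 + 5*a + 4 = (a + 1)*(a + 4)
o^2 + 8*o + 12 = (o + 2)*(o + 6)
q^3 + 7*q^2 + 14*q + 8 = (q + 1)*(q + 2)*(q + 4)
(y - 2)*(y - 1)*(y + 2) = y^3 - y^2 - 4*y + 4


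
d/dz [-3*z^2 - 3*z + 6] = -6*z - 3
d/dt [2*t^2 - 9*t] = 4*t - 9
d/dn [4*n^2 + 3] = 8*n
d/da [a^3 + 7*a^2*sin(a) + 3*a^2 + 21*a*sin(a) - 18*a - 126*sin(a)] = 7*a^2*cos(a) + 3*a^2 + 14*a*sin(a) + 21*a*cos(a) + 6*a + 21*sin(a) - 126*cos(a) - 18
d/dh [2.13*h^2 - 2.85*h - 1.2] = 4.26*h - 2.85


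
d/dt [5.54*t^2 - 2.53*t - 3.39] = 11.08*t - 2.53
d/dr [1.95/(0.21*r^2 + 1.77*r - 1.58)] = (-0.819*r - 3.4515)/(0.21*r^2 + 1.77*r - 1.58)^2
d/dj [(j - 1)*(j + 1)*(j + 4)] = 3*j^2 + 8*j - 1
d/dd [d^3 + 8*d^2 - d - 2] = 3*d^2 + 16*d - 1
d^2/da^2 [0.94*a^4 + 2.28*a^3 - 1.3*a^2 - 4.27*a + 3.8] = 11.28*a^2 + 13.68*a - 2.6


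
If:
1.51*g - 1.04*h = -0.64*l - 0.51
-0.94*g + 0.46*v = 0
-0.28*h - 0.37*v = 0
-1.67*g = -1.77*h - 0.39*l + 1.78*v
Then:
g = -0.02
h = 0.07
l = -0.63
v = -0.05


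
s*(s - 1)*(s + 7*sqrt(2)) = s^3 - s^2 + 7*sqrt(2)*s^2 - 7*sqrt(2)*s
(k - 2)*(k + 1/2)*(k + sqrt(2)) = k^3 - 3*k^2/2 + sqrt(2)*k^2 - 3*sqrt(2)*k/2 - k - sqrt(2)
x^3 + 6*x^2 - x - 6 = (x - 1)*(x + 1)*(x + 6)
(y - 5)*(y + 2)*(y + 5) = y^3 + 2*y^2 - 25*y - 50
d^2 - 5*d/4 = d*(d - 5/4)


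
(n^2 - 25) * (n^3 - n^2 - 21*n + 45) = n^5 - n^4 - 46*n^3 + 70*n^2 + 525*n - 1125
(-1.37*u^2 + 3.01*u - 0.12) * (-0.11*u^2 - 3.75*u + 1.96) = 0.1507*u^4 + 4.8064*u^3 - 13.9595*u^2 + 6.3496*u - 0.2352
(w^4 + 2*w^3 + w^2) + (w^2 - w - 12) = w^4 + 2*w^3 + 2*w^2 - w - 12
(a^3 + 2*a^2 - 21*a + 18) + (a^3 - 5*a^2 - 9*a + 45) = 2*a^3 - 3*a^2 - 30*a + 63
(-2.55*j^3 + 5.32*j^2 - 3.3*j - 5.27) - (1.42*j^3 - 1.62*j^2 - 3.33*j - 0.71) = -3.97*j^3 + 6.94*j^2 + 0.0300000000000002*j - 4.56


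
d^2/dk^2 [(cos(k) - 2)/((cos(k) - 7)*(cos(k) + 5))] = (6*(1 - cos(k)^2)^2 - cos(k)^5 - 220*cos(k)^3 + 358*cos(k)^2 - 1131*cos(k) - 302)/((cos(k) - 7)^3*(cos(k) + 5)^3)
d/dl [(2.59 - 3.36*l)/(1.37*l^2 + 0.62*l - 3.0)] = (4.6032*l^2 - 7.0966*l + 8.4742)/(1.8769*l^4 + 1.6988*l^3 - 7.8356*l^2 - 3.72*l + 9.0)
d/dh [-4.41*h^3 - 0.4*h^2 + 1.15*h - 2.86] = -13.23*h^2 - 0.8*h + 1.15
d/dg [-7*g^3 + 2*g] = 2 - 21*g^2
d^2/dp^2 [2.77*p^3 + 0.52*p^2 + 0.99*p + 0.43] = 16.62*p + 1.04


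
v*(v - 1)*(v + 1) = v^3 - v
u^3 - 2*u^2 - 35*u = u*(u - 7)*(u + 5)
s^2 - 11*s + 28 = (s - 7)*(s - 4)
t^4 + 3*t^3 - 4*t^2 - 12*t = t*(t - 2)*(t + 2)*(t + 3)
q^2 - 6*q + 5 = (q - 5)*(q - 1)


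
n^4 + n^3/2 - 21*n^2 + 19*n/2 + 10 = (n - 4)*(n - 1)*(n + 1/2)*(n + 5)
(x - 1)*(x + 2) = x^2 + x - 2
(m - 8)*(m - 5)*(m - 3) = m^3 - 16*m^2 + 79*m - 120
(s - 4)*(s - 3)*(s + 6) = s^3 - s^2 - 30*s + 72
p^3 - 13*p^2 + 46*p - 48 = (p - 8)*(p - 3)*(p - 2)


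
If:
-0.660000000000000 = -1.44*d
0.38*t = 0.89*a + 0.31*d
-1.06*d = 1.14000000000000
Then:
No Solution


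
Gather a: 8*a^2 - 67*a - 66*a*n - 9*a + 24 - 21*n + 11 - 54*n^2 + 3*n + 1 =8*a^2 + a*(-66*n - 76) - 54*n^2 - 18*n + 36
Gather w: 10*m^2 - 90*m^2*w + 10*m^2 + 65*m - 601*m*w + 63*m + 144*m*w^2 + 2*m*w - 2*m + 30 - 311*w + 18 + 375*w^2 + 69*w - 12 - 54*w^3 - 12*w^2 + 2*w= 20*m^2 + 126*m - 54*w^3 + w^2*(144*m + 363) + w*(-90*m^2 - 599*m - 240) + 36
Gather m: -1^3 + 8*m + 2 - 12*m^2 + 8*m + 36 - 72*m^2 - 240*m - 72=-84*m^2 - 224*m - 35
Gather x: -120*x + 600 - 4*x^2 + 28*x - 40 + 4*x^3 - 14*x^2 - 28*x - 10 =4*x^3 - 18*x^2 - 120*x + 550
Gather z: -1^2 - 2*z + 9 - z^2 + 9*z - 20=-z^2 + 7*z - 12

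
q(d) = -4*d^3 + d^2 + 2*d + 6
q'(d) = -12*d^2 + 2*d + 2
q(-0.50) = 5.75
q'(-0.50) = -2.00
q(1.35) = 0.68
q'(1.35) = -17.17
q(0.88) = 5.81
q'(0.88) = -5.53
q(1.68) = -6.78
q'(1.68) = -28.51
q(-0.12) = 5.78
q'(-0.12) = 1.59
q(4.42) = -311.03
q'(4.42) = -223.60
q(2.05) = -20.16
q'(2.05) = -44.33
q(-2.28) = 54.05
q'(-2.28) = -64.94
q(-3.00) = 117.00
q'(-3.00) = -112.00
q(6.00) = -810.00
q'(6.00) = -418.00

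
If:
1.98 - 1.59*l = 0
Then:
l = 1.25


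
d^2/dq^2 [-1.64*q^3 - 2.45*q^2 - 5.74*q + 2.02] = -9.84*q - 4.9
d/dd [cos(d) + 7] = -sin(d)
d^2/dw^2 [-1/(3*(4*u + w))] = -2/(3*(4*u + w)^3)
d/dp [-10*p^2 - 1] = -20*p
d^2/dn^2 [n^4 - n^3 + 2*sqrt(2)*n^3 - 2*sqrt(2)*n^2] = 12*n^2 - 6*n + 12*sqrt(2)*n - 4*sqrt(2)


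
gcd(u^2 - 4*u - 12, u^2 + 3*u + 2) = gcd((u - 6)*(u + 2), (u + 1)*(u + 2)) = u + 2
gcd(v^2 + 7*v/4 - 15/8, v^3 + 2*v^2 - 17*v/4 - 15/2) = v + 5/2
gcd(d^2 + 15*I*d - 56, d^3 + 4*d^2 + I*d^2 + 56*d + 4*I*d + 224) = d + 8*I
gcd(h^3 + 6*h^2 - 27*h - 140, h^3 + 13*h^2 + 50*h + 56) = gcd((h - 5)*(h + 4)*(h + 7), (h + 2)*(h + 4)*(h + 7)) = h^2 + 11*h + 28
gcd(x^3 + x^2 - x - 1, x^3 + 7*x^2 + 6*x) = x + 1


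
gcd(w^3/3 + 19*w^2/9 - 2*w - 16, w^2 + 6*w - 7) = 1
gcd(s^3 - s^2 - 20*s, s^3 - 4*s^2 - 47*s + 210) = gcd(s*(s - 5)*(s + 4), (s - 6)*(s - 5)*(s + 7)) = s - 5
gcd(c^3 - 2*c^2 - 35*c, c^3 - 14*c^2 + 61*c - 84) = c - 7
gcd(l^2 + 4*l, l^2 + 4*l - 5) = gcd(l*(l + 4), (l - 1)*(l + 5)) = 1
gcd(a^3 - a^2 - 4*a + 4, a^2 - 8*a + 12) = a - 2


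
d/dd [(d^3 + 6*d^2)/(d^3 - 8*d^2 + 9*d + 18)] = 2*d*(-7*d^3 + 9*d^2 + 54*d + 108)/(d^6 - 16*d^5 + 82*d^4 - 108*d^3 - 207*d^2 + 324*d + 324)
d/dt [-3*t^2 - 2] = -6*t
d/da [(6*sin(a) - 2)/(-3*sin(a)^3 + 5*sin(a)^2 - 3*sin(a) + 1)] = 4*(9*sin(a)^2 - 12*sin(a) + 5)*sin(a)*cos(a)/((sin(a) - 1)^2*(3*sin(a)^2 - 2*sin(a) + 1)^2)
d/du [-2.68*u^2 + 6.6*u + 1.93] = 6.6 - 5.36*u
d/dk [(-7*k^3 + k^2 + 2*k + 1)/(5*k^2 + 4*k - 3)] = (-35*k^4 - 56*k^3 + 57*k^2 - 16*k - 10)/(25*k^4 + 40*k^3 - 14*k^2 - 24*k + 9)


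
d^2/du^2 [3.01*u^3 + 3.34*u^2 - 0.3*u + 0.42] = 18.06*u + 6.68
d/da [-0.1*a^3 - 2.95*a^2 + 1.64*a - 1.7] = -0.3*a^2 - 5.9*a + 1.64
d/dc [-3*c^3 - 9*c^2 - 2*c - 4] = -9*c^2 - 18*c - 2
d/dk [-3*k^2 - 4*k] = -6*k - 4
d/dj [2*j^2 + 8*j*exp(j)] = 8*j*exp(j) + 4*j + 8*exp(j)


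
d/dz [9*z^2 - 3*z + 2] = 18*z - 3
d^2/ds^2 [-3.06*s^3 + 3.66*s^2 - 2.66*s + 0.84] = 7.32 - 18.36*s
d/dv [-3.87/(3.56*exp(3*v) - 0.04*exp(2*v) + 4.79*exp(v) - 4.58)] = (41.3316*exp(2*v) - 0.3096*exp(v) + 18.5373)*exp(v)/(3.56*exp(3*v) - 0.04*exp(2*v) + 4.79*exp(v) - 4.58)^2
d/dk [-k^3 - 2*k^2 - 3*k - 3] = -3*k^2 - 4*k - 3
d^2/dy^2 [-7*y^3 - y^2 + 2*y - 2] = -42*y - 2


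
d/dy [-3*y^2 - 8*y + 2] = -6*y - 8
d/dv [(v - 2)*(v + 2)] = 2*v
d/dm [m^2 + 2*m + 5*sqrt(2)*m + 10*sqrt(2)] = 2*m + 2 + 5*sqrt(2)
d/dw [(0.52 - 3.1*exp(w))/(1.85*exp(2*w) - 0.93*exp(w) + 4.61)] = (5.735*exp(2*w) - 1.924*exp(w) - 13.8074)*exp(w)/(3.4225*exp(4*w) - 3.441*exp(3*w) + 17.9219*exp(2*w) - 8.5746*exp(w) + 21.2521)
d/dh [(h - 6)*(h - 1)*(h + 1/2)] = 3*h^2 - 13*h + 5/2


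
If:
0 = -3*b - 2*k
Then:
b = -2*k/3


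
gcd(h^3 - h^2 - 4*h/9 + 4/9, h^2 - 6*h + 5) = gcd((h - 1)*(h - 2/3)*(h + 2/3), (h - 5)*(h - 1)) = h - 1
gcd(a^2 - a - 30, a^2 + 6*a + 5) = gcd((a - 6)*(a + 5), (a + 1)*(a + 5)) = a + 5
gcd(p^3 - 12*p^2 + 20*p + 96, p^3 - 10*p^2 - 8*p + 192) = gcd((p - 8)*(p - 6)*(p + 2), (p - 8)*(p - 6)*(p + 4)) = p^2 - 14*p + 48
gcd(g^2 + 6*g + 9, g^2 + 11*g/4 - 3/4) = g + 3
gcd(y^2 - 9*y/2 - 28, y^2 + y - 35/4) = y + 7/2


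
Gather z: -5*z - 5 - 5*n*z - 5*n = -5*n + z*(-5*n - 5) - 5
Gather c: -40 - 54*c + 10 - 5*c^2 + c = -5*c^2 - 53*c - 30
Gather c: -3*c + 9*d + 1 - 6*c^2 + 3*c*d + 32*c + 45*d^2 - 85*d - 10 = -6*c^2 + c*(3*d + 29) + 45*d^2 - 76*d - 9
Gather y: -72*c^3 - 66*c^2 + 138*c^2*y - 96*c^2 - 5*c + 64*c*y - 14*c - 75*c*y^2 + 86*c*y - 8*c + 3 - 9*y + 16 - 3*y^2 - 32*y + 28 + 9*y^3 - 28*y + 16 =-72*c^3 - 162*c^2 - 27*c + 9*y^3 + y^2*(-75*c - 3) + y*(138*c^2 + 150*c - 69) + 63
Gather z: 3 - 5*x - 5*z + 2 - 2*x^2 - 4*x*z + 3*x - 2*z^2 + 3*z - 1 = -2*x^2 - 2*x - 2*z^2 + z*(-4*x - 2) + 4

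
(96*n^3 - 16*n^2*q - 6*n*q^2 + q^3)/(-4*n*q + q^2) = -24*n^2/q - 2*n + q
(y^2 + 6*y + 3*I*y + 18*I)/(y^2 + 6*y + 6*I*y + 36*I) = (y + 3*I)/(y + 6*I)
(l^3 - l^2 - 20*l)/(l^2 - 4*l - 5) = l*(l + 4)/(l + 1)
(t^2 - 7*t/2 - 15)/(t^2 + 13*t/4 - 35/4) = 2*(2*t^2 - 7*t - 30)/(4*t^2 + 13*t - 35)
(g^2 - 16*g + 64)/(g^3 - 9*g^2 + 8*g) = (g - 8)/(g*(g - 1))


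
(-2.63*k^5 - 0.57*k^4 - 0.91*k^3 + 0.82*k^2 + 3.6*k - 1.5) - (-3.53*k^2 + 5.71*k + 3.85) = -2.63*k^5 - 0.57*k^4 - 0.91*k^3 + 4.35*k^2 - 2.11*k - 5.35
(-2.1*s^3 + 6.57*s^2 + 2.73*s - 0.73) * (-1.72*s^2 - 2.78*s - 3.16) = 3.612*s^5 - 5.4624*s^4 - 16.3242*s^3 - 27.095*s^2 - 6.5974*s + 2.3068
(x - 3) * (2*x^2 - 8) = 2*x^3 - 6*x^2 - 8*x + 24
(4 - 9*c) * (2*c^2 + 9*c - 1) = -18*c^3 - 73*c^2 + 45*c - 4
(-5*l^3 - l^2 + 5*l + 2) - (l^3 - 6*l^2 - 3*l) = -6*l^3 + 5*l^2 + 8*l + 2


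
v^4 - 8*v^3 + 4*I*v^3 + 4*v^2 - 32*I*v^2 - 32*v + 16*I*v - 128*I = (v - 8)*(v - 2*I)*(v + 2*I)*(v + 4*I)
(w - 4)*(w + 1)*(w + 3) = w^3 - 13*w - 12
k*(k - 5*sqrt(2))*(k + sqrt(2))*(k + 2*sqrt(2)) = k^4 - 2*sqrt(2)*k^3 - 26*k^2 - 20*sqrt(2)*k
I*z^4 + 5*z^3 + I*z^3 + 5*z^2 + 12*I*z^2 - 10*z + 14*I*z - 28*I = (z + 2)*(z - 7*I)*(z + 2*I)*(I*z - I)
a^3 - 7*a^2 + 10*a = a*(a - 5)*(a - 2)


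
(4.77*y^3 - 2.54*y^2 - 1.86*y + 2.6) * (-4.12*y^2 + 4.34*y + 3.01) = -19.6524*y^5 + 31.1666*y^4 + 10.9973*y^3 - 26.4298*y^2 + 5.6854*y + 7.826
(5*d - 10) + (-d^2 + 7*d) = -d^2 + 12*d - 10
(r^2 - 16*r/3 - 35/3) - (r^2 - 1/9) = -16*r/3 - 104/9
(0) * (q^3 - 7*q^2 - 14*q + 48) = 0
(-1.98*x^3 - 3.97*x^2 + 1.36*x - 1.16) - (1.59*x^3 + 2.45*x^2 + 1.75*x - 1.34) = -3.57*x^3 - 6.42*x^2 - 0.39*x + 0.18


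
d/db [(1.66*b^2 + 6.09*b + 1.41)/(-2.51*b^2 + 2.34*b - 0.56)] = (19.1703*b^2 + 5.219*b - 6.7098)/(6.3001*b^4 - 11.7468*b^3 + 8.2868*b^2 - 2.6208*b + 0.3136)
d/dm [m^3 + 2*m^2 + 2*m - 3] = 3*m^2 + 4*m + 2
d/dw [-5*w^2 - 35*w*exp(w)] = -35*w*exp(w) - 10*w - 35*exp(w)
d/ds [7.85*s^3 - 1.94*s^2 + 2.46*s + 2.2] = 23.55*s^2 - 3.88*s + 2.46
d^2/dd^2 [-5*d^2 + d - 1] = -10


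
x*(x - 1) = x^2 - x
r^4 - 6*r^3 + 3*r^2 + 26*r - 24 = (r - 4)*(r - 3)*(r - 1)*(r + 2)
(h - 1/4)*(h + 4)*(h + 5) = h^3 + 35*h^2/4 + 71*h/4 - 5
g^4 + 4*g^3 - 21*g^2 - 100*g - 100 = (g - 5)*(g + 2)^2*(g + 5)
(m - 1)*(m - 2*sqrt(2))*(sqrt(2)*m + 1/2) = sqrt(2)*m^3 - 7*m^2/2 - sqrt(2)*m^2 - sqrt(2)*m + 7*m/2 + sqrt(2)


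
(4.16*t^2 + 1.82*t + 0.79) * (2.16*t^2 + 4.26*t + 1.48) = 8.9856*t^4 + 21.6528*t^3 + 15.6164*t^2 + 6.059*t + 1.1692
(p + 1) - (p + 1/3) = 2/3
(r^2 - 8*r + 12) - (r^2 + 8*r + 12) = -16*r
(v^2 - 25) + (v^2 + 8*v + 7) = 2*v^2 + 8*v - 18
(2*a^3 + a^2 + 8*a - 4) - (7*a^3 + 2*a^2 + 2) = -5*a^3 - a^2 + 8*a - 6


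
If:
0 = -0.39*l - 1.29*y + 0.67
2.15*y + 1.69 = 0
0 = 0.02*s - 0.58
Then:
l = 4.32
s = 29.00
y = -0.79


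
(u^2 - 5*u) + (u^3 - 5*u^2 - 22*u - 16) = u^3 - 4*u^2 - 27*u - 16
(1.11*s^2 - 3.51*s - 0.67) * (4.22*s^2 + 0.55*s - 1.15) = 4.6842*s^4 - 14.2017*s^3 - 6.0344*s^2 + 3.668*s + 0.7705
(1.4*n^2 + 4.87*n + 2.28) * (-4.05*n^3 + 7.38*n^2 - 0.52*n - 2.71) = -5.67*n^5 - 9.3915*n^4 + 25.9786*n^3 + 10.5*n^2 - 14.3833*n - 6.1788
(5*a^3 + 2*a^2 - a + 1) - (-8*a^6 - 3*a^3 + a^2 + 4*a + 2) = 8*a^6 + 8*a^3 + a^2 - 5*a - 1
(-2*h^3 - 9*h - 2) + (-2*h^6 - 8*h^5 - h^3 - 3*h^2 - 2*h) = -2*h^6 - 8*h^5 - 3*h^3 - 3*h^2 - 11*h - 2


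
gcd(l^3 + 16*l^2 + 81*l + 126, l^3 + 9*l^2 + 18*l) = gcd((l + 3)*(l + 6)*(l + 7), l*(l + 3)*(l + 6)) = l^2 + 9*l + 18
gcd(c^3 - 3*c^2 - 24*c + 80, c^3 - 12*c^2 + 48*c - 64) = c^2 - 8*c + 16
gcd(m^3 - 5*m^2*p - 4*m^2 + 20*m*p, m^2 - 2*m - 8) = m - 4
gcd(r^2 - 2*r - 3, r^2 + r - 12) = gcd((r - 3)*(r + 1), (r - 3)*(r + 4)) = r - 3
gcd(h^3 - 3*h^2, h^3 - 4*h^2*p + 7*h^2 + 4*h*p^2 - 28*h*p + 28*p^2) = 1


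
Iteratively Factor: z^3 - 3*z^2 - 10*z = (z + 2)*(z^2 - 5*z) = z*(z + 2)*(z - 5)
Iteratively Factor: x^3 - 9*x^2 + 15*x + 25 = (x + 1)*(x^2 - 10*x + 25) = (x - 5)*(x + 1)*(x - 5)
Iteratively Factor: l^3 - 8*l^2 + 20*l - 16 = (l - 4)*(l^2 - 4*l + 4) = (l - 4)*(l - 2)*(l - 2)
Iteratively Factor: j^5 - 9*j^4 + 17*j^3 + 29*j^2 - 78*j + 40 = (j + 2)*(j^4 - 11*j^3 + 39*j^2 - 49*j + 20) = (j - 1)*(j + 2)*(j^3 - 10*j^2 + 29*j - 20) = (j - 4)*(j - 1)*(j + 2)*(j^2 - 6*j + 5) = (j - 5)*(j - 4)*(j - 1)*(j + 2)*(j - 1)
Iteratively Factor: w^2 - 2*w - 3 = (w - 3)*(w + 1)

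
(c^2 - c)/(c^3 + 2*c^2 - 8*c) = (c - 1)/(c^2 + 2*c - 8)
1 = 1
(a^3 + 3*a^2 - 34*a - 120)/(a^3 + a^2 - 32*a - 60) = (a + 4)/(a + 2)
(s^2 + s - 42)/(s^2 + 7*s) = (s - 6)/s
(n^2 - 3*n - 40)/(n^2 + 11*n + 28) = (n^2 - 3*n - 40)/(n^2 + 11*n + 28)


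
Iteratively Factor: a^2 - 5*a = (a - 5)*(a)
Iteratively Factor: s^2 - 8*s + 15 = (s - 5)*(s - 3)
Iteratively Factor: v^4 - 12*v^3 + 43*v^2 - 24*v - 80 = (v - 5)*(v^3 - 7*v^2 + 8*v + 16) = (v - 5)*(v - 4)*(v^2 - 3*v - 4) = (v - 5)*(v - 4)*(v + 1)*(v - 4)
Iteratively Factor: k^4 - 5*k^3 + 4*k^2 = (k)*(k^3 - 5*k^2 + 4*k) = k^2*(k^2 - 5*k + 4) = k^2*(k - 4)*(k - 1)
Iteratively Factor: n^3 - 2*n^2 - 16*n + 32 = (n + 4)*(n^2 - 6*n + 8) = (n - 2)*(n + 4)*(n - 4)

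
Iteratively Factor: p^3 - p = (p + 1)*(p^2 - p) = p*(p + 1)*(p - 1)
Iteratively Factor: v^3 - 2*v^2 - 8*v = (v - 4)*(v^2 + 2*v) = v*(v - 4)*(v + 2)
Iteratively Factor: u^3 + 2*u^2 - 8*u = (u + 4)*(u^2 - 2*u) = u*(u + 4)*(u - 2)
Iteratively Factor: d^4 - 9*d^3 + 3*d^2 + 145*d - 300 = (d - 3)*(d^3 - 6*d^2 - 15*d + 100) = (d - 5)*(d - 3)*(d^2 - d - 20) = (d - 5)^2*(d - 3)*(d + 4)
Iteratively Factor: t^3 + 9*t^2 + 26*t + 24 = (t + 2)*(t^2 + 7*t + 12) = (t + 2)*(t + 3)*(t + 4)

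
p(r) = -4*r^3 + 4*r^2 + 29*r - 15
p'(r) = -12*r^2 + 8*r + 29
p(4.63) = -191.99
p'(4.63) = -191.20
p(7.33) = -1162.85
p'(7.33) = -557.11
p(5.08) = -288.84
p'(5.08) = -240.04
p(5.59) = -426.61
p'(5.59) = -301.26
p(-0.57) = -29.49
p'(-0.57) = 20.54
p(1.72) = 26.36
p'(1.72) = 7.26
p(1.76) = 26.62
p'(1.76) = 5.91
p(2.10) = 26.50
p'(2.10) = -7.12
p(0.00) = -15.00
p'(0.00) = 29.00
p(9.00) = -2346.00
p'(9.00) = -871.00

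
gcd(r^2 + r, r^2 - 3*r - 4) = r + 1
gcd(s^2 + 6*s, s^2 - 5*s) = s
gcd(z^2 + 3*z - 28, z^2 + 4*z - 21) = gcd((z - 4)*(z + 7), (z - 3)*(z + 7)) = z + 7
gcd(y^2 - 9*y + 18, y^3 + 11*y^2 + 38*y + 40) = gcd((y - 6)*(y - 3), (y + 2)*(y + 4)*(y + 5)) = 1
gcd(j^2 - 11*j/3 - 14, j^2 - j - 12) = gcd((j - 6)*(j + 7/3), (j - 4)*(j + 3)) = 1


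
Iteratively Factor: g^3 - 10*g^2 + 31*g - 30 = (g - 3)*(g^2 - 7*g + 10) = (g - 5)*(g - 3)*(g - 2)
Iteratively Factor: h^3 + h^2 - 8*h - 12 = (h + 2)*(h^2 - h - 6) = (h - 3)*(h + 2)*(h + 2)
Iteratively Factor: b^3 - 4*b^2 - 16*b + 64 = (b - 4)*(b^2 - 16) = (b - 4)*(b + 4)*(b - 4)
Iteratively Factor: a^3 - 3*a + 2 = (a + 2)*(a^2 - 2*a + 1) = (a - 1)*(a + 2)*(a - 1)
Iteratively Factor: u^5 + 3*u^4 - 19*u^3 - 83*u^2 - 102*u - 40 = (u - 5)*(u^4 + 8*u^3 + 21*u^2 + 22*u + 8) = (u - 5)*(u + 4)*(u^3 + 4*u^2 + 5*u + 2) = (u - 5)*(u + 1)*(u + 4)*(u^2 + 3*u + 2) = (u - 5)*(u + 1)*(u + 2)*(u + 4)*(u + 1)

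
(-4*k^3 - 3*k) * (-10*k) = 40*k^4 + 30*k^2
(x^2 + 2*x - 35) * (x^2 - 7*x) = x^4 - 5*x^3 - 49*x^2 + 245*x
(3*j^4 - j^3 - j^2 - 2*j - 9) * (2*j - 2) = 6*j^5 - 8*j^4 - 2*j^2 - 14*j + 18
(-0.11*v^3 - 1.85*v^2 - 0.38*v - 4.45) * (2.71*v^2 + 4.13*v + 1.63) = -0.2981*v^5 - 5.4678*v^4 - 8.8496*v^3 - 16.6444*v^2 - 18.9979*v - 7.2535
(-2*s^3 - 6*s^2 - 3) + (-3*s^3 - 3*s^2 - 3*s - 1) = -5*s^3 - 9*s^2 - 3*s - 4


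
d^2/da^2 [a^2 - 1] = 2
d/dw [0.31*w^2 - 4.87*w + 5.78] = 0.62*w - 4.87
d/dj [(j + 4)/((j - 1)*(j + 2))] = (-j^2 - 8*j - 6)/(j^4 + 2*j^3 - 3*j^2 - 4*j + 4)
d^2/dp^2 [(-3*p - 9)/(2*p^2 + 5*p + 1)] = 6*(-(p + 3)*(4*p + 5)^2 + (6*p + 11)*(2*p^2 + 5*p + 1))/(2*p^2 + 5*p + 1)^3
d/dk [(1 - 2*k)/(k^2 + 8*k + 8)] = 2*(k^2 - k - 12)/(k^4 + 16*k^3 + 80*k^2 + 128*k + 64)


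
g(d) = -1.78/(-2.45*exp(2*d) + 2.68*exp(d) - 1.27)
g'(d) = -1.78*(4.9*exp(2*d) - 2.68*exp(d))/(-2.45*exp(2*d) + 2.68*exp(d) - 1.27)^2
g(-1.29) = 2.48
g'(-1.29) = 1.27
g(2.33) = 0.01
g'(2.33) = -0.02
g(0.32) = 0.80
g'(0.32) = -2.01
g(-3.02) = 1.55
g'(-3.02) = 0.16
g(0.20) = 1.08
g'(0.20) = -2.63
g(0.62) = 0.37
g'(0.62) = -0.94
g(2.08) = 0.01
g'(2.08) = -0.03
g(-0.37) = 3.03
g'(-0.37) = -2.51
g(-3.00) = 1.56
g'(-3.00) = 0.17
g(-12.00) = 1.40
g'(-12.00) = 0.00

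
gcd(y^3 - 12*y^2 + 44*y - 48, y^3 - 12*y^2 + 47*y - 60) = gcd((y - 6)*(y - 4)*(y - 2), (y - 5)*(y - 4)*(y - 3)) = y - 4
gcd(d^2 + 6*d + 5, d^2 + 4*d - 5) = d + 5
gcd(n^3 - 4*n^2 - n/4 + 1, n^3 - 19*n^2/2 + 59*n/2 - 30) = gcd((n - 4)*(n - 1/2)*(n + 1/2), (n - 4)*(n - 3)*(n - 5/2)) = n - 4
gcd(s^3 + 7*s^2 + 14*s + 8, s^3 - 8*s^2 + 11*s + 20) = s + 1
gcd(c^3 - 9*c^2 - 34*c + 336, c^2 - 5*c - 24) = c - 8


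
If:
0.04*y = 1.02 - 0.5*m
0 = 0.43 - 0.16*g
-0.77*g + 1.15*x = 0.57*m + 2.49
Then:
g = 2.69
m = 2.04 - 0.08*y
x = 4.97580434782609 - 0.0396521739130435*y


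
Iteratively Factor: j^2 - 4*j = (j - 4)*(j)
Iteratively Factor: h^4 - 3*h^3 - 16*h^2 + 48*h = (h)*(h^3 - 3*h^2 - 16*h + 48) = h*(h + 4)*(h^2 - 7*h + 12) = h*(h - 3)*(h + 4)*(h - 4)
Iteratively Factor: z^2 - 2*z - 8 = (z + 2)*(z - 4)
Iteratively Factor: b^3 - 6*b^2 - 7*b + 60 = (b - 4)*(b^2 - 2*b - 15) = (b - 4)*(b + 3)*(b - 5)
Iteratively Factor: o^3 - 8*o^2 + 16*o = (o - 4)*(o^2 - 4*o) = o*(o - 4)*(o - 4)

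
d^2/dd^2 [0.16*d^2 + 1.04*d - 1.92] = 0.320000000000000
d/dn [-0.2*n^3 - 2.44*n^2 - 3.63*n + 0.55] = -0.6*n^2 - 4.88*n - 3.63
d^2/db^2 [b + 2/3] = 0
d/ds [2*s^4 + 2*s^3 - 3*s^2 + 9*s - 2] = 8*s^3 + 6*s^2 - 6*s + 9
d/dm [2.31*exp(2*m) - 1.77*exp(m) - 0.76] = (4.62*exp(m) - 1.77)*exp(m)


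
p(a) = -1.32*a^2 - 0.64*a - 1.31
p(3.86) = -23.45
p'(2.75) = -7.90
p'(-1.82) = 4.16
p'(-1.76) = 4.01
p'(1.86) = -5.55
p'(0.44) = -1.80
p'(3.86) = -10.83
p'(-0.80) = 1.47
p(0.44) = -1.85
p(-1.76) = -4.27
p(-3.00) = -11.27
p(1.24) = -4.13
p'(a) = -2.64*a - 0.64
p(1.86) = -7.07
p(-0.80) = -1.64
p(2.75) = -13.05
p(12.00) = -199.07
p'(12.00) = -32.32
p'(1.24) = -3.91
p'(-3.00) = 7.28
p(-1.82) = -4.52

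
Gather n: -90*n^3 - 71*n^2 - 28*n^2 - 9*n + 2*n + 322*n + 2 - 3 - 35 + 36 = -90*n^3 - 99*n^2 + 315*n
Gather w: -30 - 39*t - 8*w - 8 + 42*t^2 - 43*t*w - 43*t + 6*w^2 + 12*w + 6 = 42*t^2 - 82*t + 6*w^2 + w*(4 - 43*t) - 32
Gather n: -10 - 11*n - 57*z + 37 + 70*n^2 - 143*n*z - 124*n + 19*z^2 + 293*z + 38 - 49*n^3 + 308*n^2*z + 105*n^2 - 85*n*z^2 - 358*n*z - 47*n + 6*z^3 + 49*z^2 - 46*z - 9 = -49*n^3 + n^2*(308*z + 175) + n*(-85*z^2 - 501*z - 182) + 6*z^3 + 68*z^2 + 190*z + 56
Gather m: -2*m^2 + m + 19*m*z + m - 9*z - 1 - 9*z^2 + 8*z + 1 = -2*m^2 + m*(19*z + 2) - 9*z^2 - z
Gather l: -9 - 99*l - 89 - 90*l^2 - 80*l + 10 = -90*l^2 - 179*l - 88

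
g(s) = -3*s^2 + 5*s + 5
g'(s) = 5 - 6*s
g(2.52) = -1.45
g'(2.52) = -10.12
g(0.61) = 6.93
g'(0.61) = 1.34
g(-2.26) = -21.62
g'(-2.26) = 18.56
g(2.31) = 0.54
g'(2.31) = -8.86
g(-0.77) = -0.63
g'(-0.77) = 9.62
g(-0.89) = -1.83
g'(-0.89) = 10.34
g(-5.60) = -117.08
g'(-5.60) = 38.60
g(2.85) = -5.12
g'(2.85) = -12.10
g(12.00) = -367.00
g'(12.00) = -67.00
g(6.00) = -73.00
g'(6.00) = -31.00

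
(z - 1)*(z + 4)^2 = z^3 + 7*z^2 + 8*z - 16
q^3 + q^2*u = q^2*(q + u)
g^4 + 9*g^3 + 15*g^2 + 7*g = g*(g + 1)^2*(g + 7)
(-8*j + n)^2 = 64*j^2 - 16*j*n + n^2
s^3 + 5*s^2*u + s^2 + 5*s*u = s*(s + 1)*(s + 5*u)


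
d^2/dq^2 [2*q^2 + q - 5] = 4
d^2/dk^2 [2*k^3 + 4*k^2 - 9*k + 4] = 12*k + 8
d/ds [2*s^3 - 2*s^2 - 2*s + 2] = 6*s^2 - 4*s - 2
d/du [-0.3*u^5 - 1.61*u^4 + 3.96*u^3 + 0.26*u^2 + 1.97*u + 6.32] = -1.5*u^4 - 6.44*u^3 + 11.88*u^2 + 0.52*u + 1.97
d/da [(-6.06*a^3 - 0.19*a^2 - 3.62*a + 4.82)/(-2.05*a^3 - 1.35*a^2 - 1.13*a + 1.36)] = (7.105427357601e-15*a^5 + 7.79150000000001*a^4 - 1.1464*a^3 + 0.245899999999999*a^2 + 12.4972*a + 0.5234)/(4.2025*a^6 + 5.535*a^5 + 6.4555*a^4 - 2.525*a^3 - 2.3951*a^2 - 3.0736*a + 1.8496)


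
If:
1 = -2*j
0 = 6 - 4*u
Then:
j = -1/2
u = 3/2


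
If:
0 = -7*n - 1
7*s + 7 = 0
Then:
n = -1/7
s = -1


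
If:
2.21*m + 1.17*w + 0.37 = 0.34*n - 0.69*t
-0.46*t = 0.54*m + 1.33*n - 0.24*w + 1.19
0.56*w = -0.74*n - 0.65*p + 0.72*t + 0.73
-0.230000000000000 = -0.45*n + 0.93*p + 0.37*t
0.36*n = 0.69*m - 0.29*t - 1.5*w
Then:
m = -0.03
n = -0.42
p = 0.02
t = -1.18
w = 0.31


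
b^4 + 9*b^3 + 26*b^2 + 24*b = b*(b + 2)*(b + 3)*(b + 4)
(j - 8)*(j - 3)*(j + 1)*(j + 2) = j^4 - 8*j^3 - 7*j^2 + 50*j + 48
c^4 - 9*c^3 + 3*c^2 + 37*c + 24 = (c - 8)*(c - 3)*(c + 1)^2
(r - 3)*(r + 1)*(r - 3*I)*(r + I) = r^4 - 2*r^3 - 2*I*r^3 + 4*I*r^2 - 6*r + 6*I*r - 9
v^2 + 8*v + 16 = (v + 4)^2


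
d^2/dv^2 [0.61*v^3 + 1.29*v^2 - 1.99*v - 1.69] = 3.66*v + 2.58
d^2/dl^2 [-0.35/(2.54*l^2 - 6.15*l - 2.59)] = (-4.51612*l^2 + 10.9347*l + 0.35*(5.08*l - 6.15)*(10.16*l - 12.3) + 4.60502)/(-2.54*l^2 + 6.15*l + 2.59)^3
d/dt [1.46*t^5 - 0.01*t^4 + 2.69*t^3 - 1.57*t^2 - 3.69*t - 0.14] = 7.3*t^4 - 0.04*t^3 + 8.07*t^2 - 3.14*t - 3.69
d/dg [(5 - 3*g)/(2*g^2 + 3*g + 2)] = (6*g^2 - 20*g - 21)/(4*g^4 + 12*g^3 + 17*g^2 + 12*g + 4)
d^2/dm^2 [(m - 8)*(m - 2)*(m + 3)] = 6*m - 14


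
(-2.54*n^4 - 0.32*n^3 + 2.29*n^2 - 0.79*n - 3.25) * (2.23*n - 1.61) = -5.6642*n^5 + 3.3758*n^4 + 5.6219*n^3 - 5.4486*n^2 - 5.9756*n + 5.2325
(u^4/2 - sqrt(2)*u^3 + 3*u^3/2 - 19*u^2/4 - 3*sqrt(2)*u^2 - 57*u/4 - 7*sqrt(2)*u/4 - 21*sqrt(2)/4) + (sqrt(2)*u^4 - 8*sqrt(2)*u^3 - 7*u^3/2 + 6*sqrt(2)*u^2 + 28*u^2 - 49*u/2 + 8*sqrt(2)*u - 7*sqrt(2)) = u^4/2 + sqrt(2)*u^4 - 9*sqrt(2)*u^3 - 2*u^3 + 3*sqrt(2)*u^2 + 93*u^2/4 - 155*u/4 + 25*sqrt(2)*u/4 - 49*sqrt(2)/4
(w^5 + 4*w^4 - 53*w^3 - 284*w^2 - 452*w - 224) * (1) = w^5 + 4*w^4 - 53*w^3 - 284*w^2 - 452*w - 224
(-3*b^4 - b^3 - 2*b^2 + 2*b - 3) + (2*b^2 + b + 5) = -3*b^4 - b^3 + 3*b + 2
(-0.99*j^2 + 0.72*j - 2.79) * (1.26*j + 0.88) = -1.2474*j^3 + 0.036*j^2 - 2.8818*j - 2.4552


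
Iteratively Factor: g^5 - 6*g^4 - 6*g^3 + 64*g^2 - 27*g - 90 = (g - 2)*(g^4 - 4*g^3 - 14*g^2 + 36*g + 45) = (g - 2)*(g + 3)*(g^3 - 7*g^2 + 7*g + 15) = (g - 2)*(g + 1)*(g + 3)*(g^2 - 8*g + 15) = (g - 5)*(g - 2)*(g + 1)*(g + 3)*(g - 3)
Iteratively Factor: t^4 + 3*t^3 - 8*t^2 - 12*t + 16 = (t - 1)*(t^3 + 4*t^2 - 4*t - 16) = (t - 1)*(t + 4)*(t^2 - 4) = (t - 2)*(t - 1)*(t + 4)*(t + 2)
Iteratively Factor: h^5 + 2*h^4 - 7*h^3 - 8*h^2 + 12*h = (h - 1)*(h^4 + 3*h^3 - 4*h^2 - 12*h) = (h - 1)*(h + 3)*(h^3 - 4*h) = h*(h - 1)*(h + 3)*(h^2 - 4) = h*(h - 2)*(h - 1)*(h + 3)*(h + 2)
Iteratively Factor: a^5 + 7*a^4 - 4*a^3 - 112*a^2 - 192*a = (a + 4)*(a^4 + 3*a^3 - 16*a^2 - 48*a) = a*(a + 4)*(a^3 + 3*a^2 - 16*a - 48) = a*(a - 4)*(a + 4)*(a^2 + 7*a + 12) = a*(a - 4)*(a + 4)^2*(a + 3)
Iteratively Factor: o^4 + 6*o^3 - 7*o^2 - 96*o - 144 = (o + 4)*(o^3 + 2*o^2 - 15*o - 36) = (o + 3)*(o + 4)*(o^2 - o - 12) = (o + 3)^2*(o + 4)*(o - 4)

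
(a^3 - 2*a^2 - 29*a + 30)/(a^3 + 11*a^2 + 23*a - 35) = (a - 6)/(a + 7)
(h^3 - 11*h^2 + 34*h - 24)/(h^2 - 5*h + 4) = h - 6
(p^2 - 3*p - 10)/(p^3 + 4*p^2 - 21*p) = (p^2 - 3*p - 10)/(p*(p^2 + 4*p - 21))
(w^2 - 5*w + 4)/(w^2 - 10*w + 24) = (w - 1)/(w - 6)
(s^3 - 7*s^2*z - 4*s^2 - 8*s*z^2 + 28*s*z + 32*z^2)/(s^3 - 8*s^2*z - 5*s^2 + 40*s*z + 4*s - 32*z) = (s + z)/(s - 1)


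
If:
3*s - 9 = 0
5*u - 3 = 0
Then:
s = 3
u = 3/5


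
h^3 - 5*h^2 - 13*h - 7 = (h - 7)*(h + 1)^2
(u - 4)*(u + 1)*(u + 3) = u^3 - 13*u - 12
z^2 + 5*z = z*(z + 5)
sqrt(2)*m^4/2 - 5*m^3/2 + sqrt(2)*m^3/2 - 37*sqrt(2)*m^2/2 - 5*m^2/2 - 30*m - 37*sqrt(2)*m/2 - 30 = (m + 1)*(m - 6*sqrt(2))*(m + 5*sqrt(2)/2)*(sqrt(2)*m/2 + 1)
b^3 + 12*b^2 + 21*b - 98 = (b - 2)*(b + 7)^2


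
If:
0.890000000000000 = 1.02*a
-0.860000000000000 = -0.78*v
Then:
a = 0.87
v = 1.10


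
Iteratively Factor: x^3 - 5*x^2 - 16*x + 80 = (x - 4)*(x^2 - x - 20) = (x - 5)*(x - 4)*(x + 4)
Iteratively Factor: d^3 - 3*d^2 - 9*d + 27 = (d - 3)*(d^2 - 9) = (d - 3)*(d + 3)*(d - 3)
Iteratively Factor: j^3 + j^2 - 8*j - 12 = (j + 2)*(j^2 - j - 6) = (j - 3)*(j + 2)*(j + 2)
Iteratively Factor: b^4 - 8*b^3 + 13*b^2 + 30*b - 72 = (b - 4)*(b^3 - 4*b^2 - 3*b + 18) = (b - 4)*(b - 3)*(b^2 - b - 6) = (b - 4)*(b - 3)*(b + 2)*(b - 3)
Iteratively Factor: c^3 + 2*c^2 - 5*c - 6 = (c - 2)*(c^2 + 4*c + 3) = (c - 2)*(c + 1)*(c + 3)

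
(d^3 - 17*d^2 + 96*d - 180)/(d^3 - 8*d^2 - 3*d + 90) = (d - 6)/(d + 3)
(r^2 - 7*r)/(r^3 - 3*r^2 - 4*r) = (7 - r)/(-r^2 + 3*r + 4)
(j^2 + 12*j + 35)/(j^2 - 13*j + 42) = (j^2 + 12*j + 35)/(j^2 - 13*j + 42)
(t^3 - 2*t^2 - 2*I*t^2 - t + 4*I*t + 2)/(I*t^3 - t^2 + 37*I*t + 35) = (-I*t^2 + t*(-1 + 2*I) + 2)/(t^2 + 2*I*t + 35)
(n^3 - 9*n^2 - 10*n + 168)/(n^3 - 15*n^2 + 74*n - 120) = (n^2 - 3*n - 28)/(n^2 - 9*n + 20)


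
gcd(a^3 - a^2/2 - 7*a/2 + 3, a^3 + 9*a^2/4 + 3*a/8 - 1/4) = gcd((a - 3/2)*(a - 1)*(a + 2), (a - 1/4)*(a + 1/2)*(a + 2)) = a + 2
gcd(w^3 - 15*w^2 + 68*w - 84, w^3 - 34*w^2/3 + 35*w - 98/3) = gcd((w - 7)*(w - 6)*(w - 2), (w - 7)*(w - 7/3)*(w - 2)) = w^2 - 9*w + 14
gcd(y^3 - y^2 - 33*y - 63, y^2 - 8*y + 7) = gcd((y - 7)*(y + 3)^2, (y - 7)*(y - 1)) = y - 7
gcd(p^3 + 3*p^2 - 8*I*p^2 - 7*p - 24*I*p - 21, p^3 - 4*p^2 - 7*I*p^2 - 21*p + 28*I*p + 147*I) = p^2 + p*(3 - 7*I) - 21*I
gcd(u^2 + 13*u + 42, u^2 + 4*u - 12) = u + 6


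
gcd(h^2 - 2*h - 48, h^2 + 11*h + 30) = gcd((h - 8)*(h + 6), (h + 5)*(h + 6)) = h + 6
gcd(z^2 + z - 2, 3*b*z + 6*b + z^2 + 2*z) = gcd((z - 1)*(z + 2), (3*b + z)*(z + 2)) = z + 2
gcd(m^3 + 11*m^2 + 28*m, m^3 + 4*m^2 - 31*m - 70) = m + 7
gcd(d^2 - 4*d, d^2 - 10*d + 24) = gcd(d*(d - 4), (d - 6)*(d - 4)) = d - 4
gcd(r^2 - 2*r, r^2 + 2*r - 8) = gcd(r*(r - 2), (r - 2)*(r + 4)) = r - 2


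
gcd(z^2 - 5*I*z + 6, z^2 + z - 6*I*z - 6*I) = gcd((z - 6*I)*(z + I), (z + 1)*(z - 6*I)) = z - 6*I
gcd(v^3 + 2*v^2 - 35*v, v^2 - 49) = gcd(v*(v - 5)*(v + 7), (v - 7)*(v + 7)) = v + 7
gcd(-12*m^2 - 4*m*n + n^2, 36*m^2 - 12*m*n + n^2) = 6*m - n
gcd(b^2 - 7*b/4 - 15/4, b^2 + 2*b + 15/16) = b + 5/4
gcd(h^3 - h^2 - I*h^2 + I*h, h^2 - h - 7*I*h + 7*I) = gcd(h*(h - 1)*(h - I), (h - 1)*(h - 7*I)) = h - 1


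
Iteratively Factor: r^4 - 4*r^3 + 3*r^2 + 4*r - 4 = (r + 1)*(r^3 - 5*r^2 + 8*r - 4) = (r - 2)*(r + 1)*(r^2 - 3*r + 2) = (r - 2)*(r - 1)*(r + 1)*(r - 2)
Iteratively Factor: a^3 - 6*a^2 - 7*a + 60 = (a + 3)*(a^2 - 9*a + 20) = (a - 4)*(a + 3)*(a - 5)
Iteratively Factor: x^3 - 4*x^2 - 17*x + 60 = (x - 3)*(x^2 - x - 20) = (x - 5)*(x - 3)*(x + 4)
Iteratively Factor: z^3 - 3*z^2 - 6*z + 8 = (z - 4)*(z^2 + z - 2) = (z - 4)*(z - 1)*(z + 2)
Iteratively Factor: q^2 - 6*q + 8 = (q - 4)*(q - 2)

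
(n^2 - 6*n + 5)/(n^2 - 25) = (n - 1)/(n + 5)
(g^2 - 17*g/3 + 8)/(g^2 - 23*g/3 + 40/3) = (g - 3)/(g - 5)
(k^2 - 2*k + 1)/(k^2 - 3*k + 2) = (k - 1)/(k - 2)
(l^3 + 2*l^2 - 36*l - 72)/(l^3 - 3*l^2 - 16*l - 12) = (l + 6)/(l + 1)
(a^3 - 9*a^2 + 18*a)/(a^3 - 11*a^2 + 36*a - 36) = a/(a - 2)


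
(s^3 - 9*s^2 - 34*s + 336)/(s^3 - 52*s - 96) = (s - 7)/(s + 2)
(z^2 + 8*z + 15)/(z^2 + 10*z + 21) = (z + 5)/(z + 7)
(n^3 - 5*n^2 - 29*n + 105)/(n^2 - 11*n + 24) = (n^2 - 2*n - 35)/(n - 8)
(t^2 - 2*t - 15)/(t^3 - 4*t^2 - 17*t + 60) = (t + 3)/(t^2 + t - 12)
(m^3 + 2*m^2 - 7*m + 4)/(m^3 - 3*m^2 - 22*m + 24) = (m - 1)/(m - 6)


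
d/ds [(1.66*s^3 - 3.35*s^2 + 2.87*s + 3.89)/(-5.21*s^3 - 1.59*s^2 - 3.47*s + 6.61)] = (-20.0929*s^4 + 18.385*s^3 + 109.9063*s^2 - 31.9168*s + 32.469)/(27.1441*s^6 + 16.5678*s^5 + 38.6855*s^4 - 57.8416*s^3 - 8.9789*s^2 - 45.8734*s + 43.6921)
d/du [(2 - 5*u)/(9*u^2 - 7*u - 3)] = (45*u^2 - 36*u + 29)/(81*u^4 - 126*u^3 - 5*u^2 + 42*u + 9)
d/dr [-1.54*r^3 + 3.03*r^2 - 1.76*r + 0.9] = -4.62*r^2 + 6.06*r - 1.76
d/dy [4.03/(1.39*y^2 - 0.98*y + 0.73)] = (3.9494 - 11.2034*y)/(1.39*y^2 - 0.98*y + 0.73)^2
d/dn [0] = 0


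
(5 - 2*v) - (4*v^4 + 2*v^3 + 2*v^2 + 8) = -4*v^4 - 2*v^3 - 2*v^2 - 2*v - 3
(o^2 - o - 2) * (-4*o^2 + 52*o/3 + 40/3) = -4*o^4 + 64*o^3/3 + 4*o^2 - 48*o - 80/3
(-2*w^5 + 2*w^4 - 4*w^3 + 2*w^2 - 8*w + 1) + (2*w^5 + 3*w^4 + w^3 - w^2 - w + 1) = 5*w^4 - 3*w^3 + w^2 - 9*w + 2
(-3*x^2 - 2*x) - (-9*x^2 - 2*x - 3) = 6*x^2 + 3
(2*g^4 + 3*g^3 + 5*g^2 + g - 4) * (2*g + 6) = 4*g^5 + 18*g^4 + 28*g^3 + 32*g^2 - 2*g - 24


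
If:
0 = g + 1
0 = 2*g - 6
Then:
No Solution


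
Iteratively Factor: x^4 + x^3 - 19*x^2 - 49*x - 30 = (x + 2)*(x^3 - x^2 - 17*x - 15) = (x + 2)*(x + 3)*(x^2 - 4*x - 5) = (x - 5)*(x + 2)*(x + 3)*(x + 1)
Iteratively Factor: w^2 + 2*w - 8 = (w - 2)*(w + 4)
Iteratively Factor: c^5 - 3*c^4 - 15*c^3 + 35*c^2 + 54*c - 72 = (c + 2)*(c^4 - 5*c^3 - 5*c^2 + 45*c - 36) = (c - 3)*(c + 2)*(c^3 - 2*c^2 - 11*c + 12) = (c - 4)*(c - 3)*(c + 2)*(c^2 + 2*c - 3) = (c - 4)*(c - 3)*(c - 1)*(c + 2)*(c + 3)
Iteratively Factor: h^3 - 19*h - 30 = (h + 3)*(h^2 - 3*h - 10) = (h + 2)*(h + 3)*(h - 5)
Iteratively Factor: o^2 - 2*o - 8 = (o + 2)*(o - 4)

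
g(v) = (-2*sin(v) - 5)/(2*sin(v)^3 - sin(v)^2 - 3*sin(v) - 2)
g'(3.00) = 1.97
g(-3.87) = 1.64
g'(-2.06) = -2.93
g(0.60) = 1.68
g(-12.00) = 1.69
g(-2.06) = 2.15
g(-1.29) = 1.70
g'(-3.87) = 0.15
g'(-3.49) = 1.09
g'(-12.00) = -0.46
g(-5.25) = 1.66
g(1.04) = 1.66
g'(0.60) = -0.39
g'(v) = (-2*sin(v) - 5)*(-6*sin(v)^2*cos(v) + 2*sin(v)*cos(v) + 3*cos(v))/(2*sin(v)^3 - sin(v)^2 - 3*sin(v) - 2)^2 - 2*cos(v)/(2*sin(v)^3 - sin(v)^2 - 3*sin(v) - 2) = (8*sin(v)^3 + 28*sin(v)^2 - 10*sin(v) - 11)*cos(v)/(-2*sin(v)^3 + sin(v)^2 + 3*sin(v) + 2)^2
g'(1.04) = 0.20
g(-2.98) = 3.02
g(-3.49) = 1.86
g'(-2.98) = 3.57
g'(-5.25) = 0.19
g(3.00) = 2.17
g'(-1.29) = 1.46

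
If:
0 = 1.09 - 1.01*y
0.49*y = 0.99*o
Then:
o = 0.53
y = 1.08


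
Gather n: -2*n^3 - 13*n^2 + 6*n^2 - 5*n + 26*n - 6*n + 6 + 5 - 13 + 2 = -2*n^3 - 7*n^2 + 15*n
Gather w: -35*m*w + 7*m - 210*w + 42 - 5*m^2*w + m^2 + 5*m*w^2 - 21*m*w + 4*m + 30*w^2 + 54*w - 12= m^2 + 11*m + w^2*(5*m + 30) + w*(-5*m^2 - 56*m - 156) + 30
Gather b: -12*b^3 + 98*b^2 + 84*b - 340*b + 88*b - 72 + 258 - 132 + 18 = -12*b^3 + 98*b^2 - 168*b + 72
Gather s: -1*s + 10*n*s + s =10*n*s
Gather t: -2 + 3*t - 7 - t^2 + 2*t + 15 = -t^2 + 5*t + 6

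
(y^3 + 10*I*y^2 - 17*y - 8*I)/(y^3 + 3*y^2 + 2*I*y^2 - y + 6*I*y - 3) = (y + 8*I)/(y + 3)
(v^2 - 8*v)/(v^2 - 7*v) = (v - 8)/(v - 7)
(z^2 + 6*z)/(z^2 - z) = (z + 6)/(z - 1)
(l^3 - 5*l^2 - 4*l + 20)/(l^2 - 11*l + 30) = (l^2 - 4)/(l - 6)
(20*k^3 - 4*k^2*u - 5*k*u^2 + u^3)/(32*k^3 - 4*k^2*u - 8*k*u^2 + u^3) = (-5*k + u)/(-8*k + u)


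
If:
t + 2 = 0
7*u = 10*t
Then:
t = -2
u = -20/7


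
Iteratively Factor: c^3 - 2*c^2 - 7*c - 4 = (c - 4)*(c^2 + 2*c + 1) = (c - 4)*(c + 1)*(c + 1)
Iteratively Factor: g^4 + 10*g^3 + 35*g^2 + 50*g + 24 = (g + 1)*(g^3 + 9*g^2 + 26*g + 24) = (g + 1)*(g + 4)*(g^2 + 5*g + 6) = (g + 1)*(g + 3)*(g + 4)*(g + 2)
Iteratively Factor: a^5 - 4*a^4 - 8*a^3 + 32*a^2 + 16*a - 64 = (a - 2)*(a^4 - 2*a^3 - 12*a^2 + 8*a + 32) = (a - 4)*(a - 2)*(a^3 + 2*a^2 - 4*a - 8) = (a - 4)*(a - 2)*(a + 2)*(a^2 - 4) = (a - 4)*(a - 2)*(a + 2)^2*(a - 2)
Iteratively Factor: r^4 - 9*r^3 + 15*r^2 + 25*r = (r + 1)*(r^3 - 10*r^2 + 25*r) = (r - 5)*(r + 1)*(r^2 - 5*r) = (r - 5)^2*(r + 1)*(r)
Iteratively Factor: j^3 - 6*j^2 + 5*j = (j)*(j^2 - 6*j + 5) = j*(j - 1)*(j - 5)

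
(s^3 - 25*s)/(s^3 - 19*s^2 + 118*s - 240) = s*(s + 5)/(s^2 - 14*s + 48)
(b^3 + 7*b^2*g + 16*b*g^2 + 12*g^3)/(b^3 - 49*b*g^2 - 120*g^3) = (b^2 + 4*b*g + 4*g^2)/(b^2 - 3*b*g - 40*g^2)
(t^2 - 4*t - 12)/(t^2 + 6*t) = (t^2 - 4*t - 12)/(t*(t + 6))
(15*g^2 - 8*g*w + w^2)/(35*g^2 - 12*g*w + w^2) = (-3*g + w)/(-7*g + w)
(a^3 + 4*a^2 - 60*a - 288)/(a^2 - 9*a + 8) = (a^2 + 12*a + 36)/(a - 1)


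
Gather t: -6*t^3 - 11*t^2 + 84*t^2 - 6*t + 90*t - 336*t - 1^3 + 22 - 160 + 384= -6*t^3 + 73*t^2 - 252*t + 245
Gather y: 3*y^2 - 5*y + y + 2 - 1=3*y^2 - 4*y + 1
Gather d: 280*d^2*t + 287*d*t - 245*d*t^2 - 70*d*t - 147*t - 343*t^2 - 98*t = 280*d^2*t + d*(-245*t^2 + 217*t) - 343*t^2 - 245*t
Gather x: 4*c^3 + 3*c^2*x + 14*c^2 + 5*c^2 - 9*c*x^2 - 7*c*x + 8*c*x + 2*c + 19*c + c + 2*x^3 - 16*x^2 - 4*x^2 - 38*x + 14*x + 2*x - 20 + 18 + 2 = 4*c^3 + 19*c^2 + 22*c + 2*x^3 + x^2*(-9*c - 20) + x*(3*c^2 + c - 22)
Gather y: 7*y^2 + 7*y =7*y^2 + 7*y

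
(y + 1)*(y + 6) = y^2 + 7*y + 6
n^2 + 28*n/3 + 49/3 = (n + 7/3)*(n + 7)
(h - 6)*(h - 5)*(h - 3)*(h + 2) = h^4 - 12*h^3 + 35*h^2 + 36*h - 180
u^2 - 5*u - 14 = (u - 7)*(u + 2)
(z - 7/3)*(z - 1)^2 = z^3 - 13*z^2/3 + 17*z/3 - 7/3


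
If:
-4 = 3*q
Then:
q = -4/3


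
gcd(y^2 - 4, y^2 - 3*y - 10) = y + 2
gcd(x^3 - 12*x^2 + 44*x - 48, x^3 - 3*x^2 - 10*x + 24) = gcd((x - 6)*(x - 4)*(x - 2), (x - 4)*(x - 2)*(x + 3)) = x^2 - 6*x + 8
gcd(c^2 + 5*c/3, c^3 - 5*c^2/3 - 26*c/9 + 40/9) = c + 5/3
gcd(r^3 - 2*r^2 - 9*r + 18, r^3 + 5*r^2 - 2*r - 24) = r^2 + r - 6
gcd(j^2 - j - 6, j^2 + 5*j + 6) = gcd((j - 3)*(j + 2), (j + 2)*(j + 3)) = j + 2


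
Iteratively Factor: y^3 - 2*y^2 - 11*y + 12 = (y + 3)*(y^2 - 5*y + 4) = (y - 1)*(y + 3)*(y - 4)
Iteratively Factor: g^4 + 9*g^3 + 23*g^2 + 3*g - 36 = (g + 4)*(g^3 + 5*g^2 + 3*g - 9) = (g + 3)*(g + 4)*(g^2 + 2*g - 3) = (g + 3)^2*(g + 4)*(g - 1)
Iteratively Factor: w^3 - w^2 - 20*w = (w)*(w^2 - w - 20) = w*(w + 4)*(w - 5)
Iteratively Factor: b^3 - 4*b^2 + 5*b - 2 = (b - 2)*(b^2 - 2*b + 1) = (b - 2)*(b - 1)*(b - 1)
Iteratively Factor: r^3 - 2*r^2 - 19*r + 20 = (r - 1)*(r^2 - r - 20) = (r - 5)*(r - 1)*(r + 4)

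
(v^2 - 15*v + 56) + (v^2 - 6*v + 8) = 2*v^2 - 21*v + 64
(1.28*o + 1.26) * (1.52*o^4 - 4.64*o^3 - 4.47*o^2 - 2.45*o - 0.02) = 1.9456*o^5 - 4.024*o^4 - 11.568*o^3 - 8.7682*o^2 - 3.1126*o - 0.0252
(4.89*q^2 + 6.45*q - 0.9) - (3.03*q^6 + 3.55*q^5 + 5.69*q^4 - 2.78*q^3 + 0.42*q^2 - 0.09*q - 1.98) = -3.03*q^6 - 3.55*q^5 - 5.69*q^4 + 2.78*q^3 + 4.47*q^2 + 6.54*q + 1.08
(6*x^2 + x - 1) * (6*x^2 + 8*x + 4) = 36*x^4 + 54*x^3 + 26*x^2 - 4*x - 4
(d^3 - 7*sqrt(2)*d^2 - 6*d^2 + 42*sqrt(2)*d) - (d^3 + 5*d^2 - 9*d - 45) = -11*d^2 - 7*sqrt(2)*d^2 + 9*d + 42*sqrt(2)*d + 45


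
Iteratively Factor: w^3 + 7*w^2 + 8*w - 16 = (w + 4)*(w^2 + 3*w - 4) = (w + 4)^2*(w - 1)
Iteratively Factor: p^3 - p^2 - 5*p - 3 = (p - 3)*(p^2 + 2*p + 1) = (p - 3)*(p + 1)*(p + 1)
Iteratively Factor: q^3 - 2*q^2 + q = (q - 1)*(q^2 - q) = q*(q - 1)*(q - 1)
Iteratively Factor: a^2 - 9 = (a - 3)*(a + 3)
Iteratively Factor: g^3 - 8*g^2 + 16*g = (g)*(g^2 - 8*g + 16) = g*(g - 4)*(g - 4)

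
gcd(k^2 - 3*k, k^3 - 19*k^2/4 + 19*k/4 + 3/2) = k - 3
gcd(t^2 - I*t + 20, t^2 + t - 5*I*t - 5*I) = t - 5*I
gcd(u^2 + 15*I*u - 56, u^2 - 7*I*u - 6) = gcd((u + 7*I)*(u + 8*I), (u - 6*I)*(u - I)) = 1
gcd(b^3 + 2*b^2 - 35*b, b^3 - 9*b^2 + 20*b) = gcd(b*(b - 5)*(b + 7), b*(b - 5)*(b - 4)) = b^2 - 5*b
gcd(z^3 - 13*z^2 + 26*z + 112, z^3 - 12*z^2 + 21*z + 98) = z^2 - 5*z - 14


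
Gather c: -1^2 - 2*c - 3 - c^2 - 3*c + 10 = -c^2 - 5*c + 6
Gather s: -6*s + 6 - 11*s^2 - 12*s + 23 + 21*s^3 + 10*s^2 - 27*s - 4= 21*s^3 - s^2 - 45*s + 25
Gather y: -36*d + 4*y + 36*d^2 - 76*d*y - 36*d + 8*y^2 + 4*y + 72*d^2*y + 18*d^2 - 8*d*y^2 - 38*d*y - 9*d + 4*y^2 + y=54*d^2 - 81*d + y^2*(12 - 8*d) + y*(72*d^2 - 114*d + 9)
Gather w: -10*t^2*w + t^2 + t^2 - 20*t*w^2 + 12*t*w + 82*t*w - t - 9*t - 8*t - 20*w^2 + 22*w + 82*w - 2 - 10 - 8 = 2*t^2 - 18*t + w^2*(-20*t - 20) + w*(-10*t^2 + 94*t + 104) - 20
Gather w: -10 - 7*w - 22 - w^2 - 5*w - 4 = -w^2 - 12*w - 36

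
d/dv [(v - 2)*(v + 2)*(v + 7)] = 3*v^2 + 14*v - 4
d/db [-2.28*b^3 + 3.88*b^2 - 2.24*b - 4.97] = -6.84*b^2 + 7.76*b - 2.24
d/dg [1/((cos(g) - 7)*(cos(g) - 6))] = (2*cos(g) - 13)*sin(g)/((cos(g) - 7)^2*(cos(g) - 6)^2)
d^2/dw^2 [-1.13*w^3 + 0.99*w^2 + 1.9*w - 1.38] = 1.98 - 6.78*w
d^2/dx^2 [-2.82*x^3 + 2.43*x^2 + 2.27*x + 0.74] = 4.86 - 16.92*x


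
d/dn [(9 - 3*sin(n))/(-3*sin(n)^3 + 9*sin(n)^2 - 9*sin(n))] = (-2*sin(n)^3 + 12*sin(n)^2 - 18*sin(n) + 9)*cos(n)/((sin(n)^2 - 3*sin(n) + 3)^2*sin(n)^2)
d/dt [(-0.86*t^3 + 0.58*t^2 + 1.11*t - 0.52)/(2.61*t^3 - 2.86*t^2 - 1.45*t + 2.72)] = (0.9458*t^4 - 3.3002*t^3 - 0.612400000000001*t^2 + 0.1808*t + 2.2652)/(6.8121*t^6 - 14.9292*t^5 + 0.6106*t^4 + 22.4924*t^3 - 13.4559*t^2 - 7.888*t + 7.3984)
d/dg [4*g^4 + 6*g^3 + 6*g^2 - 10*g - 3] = 16*g^3 + 18*g^2 + 12*g - 10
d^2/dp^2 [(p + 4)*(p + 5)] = 2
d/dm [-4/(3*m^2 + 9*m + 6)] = 4*(2*m + 3)/(3*(m^2 + 3*m + 2)^2)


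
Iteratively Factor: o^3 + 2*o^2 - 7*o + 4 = (o + 4)*(o^2 - 2*o + 1) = (o - 1)*(o + 4)*(o - 1)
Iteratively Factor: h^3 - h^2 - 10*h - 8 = (h + 1)*(h^2 - 2*h - 8) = (h + 1)*(h + 2)*(h - 4)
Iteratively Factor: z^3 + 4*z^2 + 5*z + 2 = (z + 2)*(z^2 + 2*z + 1) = (z + 1)*(z + 2)*(z + 1)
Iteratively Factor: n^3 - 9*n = (n + 3)*(n^2 - 3*n) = n*(n + 3)*(n - 3)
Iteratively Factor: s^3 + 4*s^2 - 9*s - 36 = (s + 3)*(s^2 + s - 12) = (s + 3)*(s + 4)*(s - 3)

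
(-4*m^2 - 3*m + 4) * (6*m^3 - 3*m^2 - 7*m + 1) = -24*m^5 - 6*m^4 + 61*m^3 + 5*m^2 - 31*m + 4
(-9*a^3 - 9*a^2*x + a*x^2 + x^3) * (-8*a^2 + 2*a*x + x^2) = 72*a^5 + 54*a^4*x - 35*a^3*x^2 - 15*a^2*x^3 + 3*a*x^4 + x^5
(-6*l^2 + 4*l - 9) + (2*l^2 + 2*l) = -4*l^2 + 6*l - 9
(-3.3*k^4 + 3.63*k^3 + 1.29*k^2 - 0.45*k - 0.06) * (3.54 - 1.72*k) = 5.676*k^5 - 17.9256*k^4 + 10.6314*k^3 + 5.3406*k^2 - 1.4898*k - 0.2124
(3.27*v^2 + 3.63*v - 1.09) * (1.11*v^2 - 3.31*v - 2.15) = 3.6297*v^4 - 6.7944*v^3 - 20.2557*v^2 - 4.1966*v + 2.3435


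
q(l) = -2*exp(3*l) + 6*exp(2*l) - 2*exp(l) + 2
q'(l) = -6*exp(3*l) + 12*exp(2*l) - 2*exp(l)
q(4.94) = -5344088.87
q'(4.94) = -16148927.86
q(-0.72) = 2.22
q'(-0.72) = 1.18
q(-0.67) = 2.28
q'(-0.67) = 1.31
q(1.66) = -133.51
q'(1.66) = -551.44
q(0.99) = 1.09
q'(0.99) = -35.42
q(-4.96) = 1.99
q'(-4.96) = -0.01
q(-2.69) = 1.89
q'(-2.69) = -0.08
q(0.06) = 4.25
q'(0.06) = 4.22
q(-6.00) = 2.00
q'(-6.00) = 0.00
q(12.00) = -8622304159823118.98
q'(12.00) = -25867071413551122.82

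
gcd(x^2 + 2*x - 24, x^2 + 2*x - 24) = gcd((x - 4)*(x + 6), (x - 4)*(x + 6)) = x^2 + 2*x - 24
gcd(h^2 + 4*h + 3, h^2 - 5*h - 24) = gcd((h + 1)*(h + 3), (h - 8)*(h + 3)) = h + 3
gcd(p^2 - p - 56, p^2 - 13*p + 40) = p - 8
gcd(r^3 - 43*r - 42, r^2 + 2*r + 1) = r + 1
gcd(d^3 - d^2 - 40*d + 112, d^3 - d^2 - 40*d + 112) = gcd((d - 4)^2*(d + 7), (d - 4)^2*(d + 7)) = d^3 - d^2 - 40*d + 112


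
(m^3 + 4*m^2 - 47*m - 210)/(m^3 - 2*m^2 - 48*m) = (m^2 - 2*m - 35)/(m*(m - 8))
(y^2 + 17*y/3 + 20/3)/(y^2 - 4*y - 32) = (y + 5/3)/(y - 8)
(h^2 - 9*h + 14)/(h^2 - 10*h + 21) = (h - 2)/(h - 3)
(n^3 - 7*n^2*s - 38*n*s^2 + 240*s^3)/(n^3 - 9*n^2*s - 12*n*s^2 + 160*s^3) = (n + 6*s)/(n + 4*s)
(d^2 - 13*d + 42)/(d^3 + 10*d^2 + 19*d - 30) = (d^2 - 13*d + 42)/(d^3 + 10*d^2 + 19*d - 30)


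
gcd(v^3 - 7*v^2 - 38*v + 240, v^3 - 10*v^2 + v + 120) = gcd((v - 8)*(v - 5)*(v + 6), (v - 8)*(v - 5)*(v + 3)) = v^2 - 13*v + 40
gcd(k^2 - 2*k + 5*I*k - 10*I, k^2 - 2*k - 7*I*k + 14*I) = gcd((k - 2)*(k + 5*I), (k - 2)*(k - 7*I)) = k - 2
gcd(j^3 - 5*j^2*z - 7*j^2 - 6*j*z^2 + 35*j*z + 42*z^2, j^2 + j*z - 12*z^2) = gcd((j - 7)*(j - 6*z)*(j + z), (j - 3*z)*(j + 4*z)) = 1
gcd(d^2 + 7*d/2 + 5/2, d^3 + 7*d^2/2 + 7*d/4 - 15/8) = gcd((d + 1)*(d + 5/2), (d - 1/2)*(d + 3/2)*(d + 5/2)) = d + 5/2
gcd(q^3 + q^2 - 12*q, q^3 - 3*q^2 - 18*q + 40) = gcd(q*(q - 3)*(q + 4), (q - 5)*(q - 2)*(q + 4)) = q + 4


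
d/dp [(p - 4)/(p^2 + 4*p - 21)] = (p^2 + 4*p - 2*(p - 4)*(p + 2) - 21)/(p^2 + 4*p - 21)^2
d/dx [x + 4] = 1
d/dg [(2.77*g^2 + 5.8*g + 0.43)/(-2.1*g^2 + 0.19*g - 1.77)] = (12.7063*g^2 - 7.9998*g - 10.3477)/(4.41*g^4 - 0.798*g^3 + 7.4701*g^2 - 0.6726*g + 3.1329)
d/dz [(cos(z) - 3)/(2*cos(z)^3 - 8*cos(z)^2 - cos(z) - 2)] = (51*cos(z) - 13*cos(2*z) + cos(3*z) - 8)*sin(z)/(-2*cos(z)^3 + 8*cos(z)^2 + cos(z) + 2)^2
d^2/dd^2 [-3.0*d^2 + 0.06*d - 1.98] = -6.00000000000000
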